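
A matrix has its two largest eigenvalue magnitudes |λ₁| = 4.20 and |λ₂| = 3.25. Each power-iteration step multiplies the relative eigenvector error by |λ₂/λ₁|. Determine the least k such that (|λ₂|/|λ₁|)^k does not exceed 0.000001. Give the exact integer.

|λ₂/λ₁| = 3.25/4.20 = 0.77381
Need k ≥ ln(0.000001) / ln(0.77381) = -13.8155 / -0.2564 ≈ 53.876
Smallest integer k satisfying the bound: 54

54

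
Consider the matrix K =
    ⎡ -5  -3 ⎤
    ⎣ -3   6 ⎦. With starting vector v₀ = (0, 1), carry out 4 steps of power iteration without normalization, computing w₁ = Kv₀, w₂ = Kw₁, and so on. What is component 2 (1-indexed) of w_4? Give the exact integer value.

2034

w1 = Kv₀ = (-3, 6)
w2 = Kw1 = (-3, 45)
w3 = Kw2 = (-120, 279)
w4 = Kw3 = (-237, 2034)
The requested component of w4 is 2034.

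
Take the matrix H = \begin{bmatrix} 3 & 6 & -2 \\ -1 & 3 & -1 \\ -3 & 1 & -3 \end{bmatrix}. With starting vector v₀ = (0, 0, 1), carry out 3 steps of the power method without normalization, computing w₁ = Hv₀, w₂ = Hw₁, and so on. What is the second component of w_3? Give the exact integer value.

-2

w1 = Hv₀ = (-2, -1, -3)
w2 = Hw1 = (-6, 2, 14)
w3 = Hw2 = (-34, -2, -22)
The requested component of w3 is -2.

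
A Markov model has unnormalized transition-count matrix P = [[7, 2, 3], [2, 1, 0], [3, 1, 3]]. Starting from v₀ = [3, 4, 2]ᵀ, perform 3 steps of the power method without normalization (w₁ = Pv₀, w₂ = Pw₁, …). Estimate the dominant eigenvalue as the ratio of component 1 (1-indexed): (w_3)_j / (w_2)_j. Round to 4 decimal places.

9.0994

w1 = Pv₀ = (7·3 + 2·4 + 3·2; 2·3 + 1·4 + 0·2; 3·3 + 1·4 + 3·2) = (35, 10, 19)
w2 = Pw1 = (7·35 + 2·10 + 3·19; 2·35 + 1·10 + 0·19; 3·35 + 1·10 + 3·19) = (322, 80, 172)
w3 = Pw2 = (2930, 724, 1562)
Ratio at component: 2930 / 322 = 9.0994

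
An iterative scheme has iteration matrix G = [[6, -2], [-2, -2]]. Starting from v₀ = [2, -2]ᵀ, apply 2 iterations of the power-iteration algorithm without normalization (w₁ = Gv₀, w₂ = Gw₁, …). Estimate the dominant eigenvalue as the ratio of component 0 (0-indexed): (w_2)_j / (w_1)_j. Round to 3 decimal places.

w1 = Gv₀ = (16, 0)
w2 = Gw1 = (96, -32)
Ratio at component: 96 / 16 = 6.000

6.000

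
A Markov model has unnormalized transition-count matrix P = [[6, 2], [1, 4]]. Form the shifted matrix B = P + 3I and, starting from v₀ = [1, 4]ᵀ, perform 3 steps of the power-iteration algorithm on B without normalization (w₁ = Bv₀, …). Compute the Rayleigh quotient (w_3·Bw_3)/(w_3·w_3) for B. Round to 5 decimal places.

B = P + 3I has rows (9, 2); (1, 7)
w1 = Bv₀ = (17, 29)
w2 = Bw1 = (211, 220)
w3 = Bw2 = (2339, 1751)
Bw3 = (24553, 14596)
w3·Bw3 = 82987063; w3·w3 = 8536922; μ ≈ 82987063/8536922 = 9.72096

μ ≈ 9.72096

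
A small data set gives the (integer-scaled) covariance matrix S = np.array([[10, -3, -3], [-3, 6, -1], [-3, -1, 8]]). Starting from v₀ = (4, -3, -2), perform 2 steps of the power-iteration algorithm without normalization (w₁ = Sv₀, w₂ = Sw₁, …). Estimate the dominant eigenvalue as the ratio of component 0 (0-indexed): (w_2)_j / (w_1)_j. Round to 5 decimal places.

w1 = Sv₀ = (10·4 + (-3)·(-3) + (-3)·(-2); (-3)·4 + 6·(-3) + (-1)·(-2); (-3)·4 + (-1)·(-3) + 8·(-2)) = (55, -28, -25)
w2 = Sw1 = (10·55 + (-3)·(-28) + (-3)·(-25); (-3)·55 + 6·(-28) + (-1)·(-25); (-3)·55 + (-1)·(-28) + 8·(-25)) = (709, -308, -337)
Ratio at component: 709 / 55 = 12.89091

λ ≈ 12.89091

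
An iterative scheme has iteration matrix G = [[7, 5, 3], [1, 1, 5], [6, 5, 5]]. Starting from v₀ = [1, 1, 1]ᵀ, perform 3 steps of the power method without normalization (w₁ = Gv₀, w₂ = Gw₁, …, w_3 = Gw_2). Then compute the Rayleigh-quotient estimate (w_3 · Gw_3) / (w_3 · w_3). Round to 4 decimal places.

w1 = Gv₀ = (7·1 + 5·1 + 3·1; 1·1 + 1·1 + 5·1; 6·1 + 5·1 + 5·1) = (15, 7, 16)
w2 = Gw1 = (7·15 + 5·7 + 3·16; 1·15 + 1·7 + 5·16; 6·15 + 5·7 + 5·16) = (188, 102, 205)
w3 = Gw2 = (2441, 1315, 2663)
Gw3 = (31651, 17071, 34536)
w3·Gw3 = 2441·31651 + 1315·17071 + 2663·34536 = 191677824; w3·w3 = 2441·2441 + 1315·1315 + 2663·2663 = 14779275
λ ≈ 191677824/14779275 = 12.9694

12.9694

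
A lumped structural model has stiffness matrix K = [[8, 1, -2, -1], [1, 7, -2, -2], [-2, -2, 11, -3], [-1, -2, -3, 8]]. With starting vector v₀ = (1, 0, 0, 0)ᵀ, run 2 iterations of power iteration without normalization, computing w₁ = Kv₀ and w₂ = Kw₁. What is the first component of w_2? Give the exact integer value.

70

w1 = Kv₀ = (8, 1, -2, -1)
w2 = Kw1 = (70, 21, -37, -12)
The requested component of w2 is 70.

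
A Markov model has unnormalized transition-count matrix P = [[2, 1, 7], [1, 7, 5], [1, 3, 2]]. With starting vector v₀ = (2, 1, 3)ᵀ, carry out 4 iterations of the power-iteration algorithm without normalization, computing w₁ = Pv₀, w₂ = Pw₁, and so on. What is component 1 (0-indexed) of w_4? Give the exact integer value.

w1 = Pv₀ = (26, 24, 11)
w2 = Pw1 = (153, 249, 120)
w3 = Pw2 = (1395, 2496, 1140)
w4 = Pw3 = (13266, 24567, 11163)
The requested component of w4 is 24567.

24567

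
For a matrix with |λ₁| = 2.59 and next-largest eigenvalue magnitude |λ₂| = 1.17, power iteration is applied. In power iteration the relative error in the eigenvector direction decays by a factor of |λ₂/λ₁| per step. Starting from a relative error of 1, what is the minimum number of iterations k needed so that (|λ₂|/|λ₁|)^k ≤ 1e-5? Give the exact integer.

|λ₂/λ₁| = 1.17/2.59 = 0.45174
Need k ≥ ln(1e-5) / ln(0.45174) = -11.5129 / -0.7947 ≈ 14.488
Smallest integer k satisfying the bound: 15

15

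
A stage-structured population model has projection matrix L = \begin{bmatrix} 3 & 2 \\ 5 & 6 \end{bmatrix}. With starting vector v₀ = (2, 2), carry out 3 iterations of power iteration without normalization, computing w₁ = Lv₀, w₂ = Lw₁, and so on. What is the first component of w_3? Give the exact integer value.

586

w1 = Lv₀ = (3·2 + 2·2; 5·2 + 6·2) = (10, 22)
w2 = Lw1 = (3·10 + 2·22; 5·10 + 6·22) = (74, 182)
w3 = Lw2 = (586, 1462)
The requested component of w3 is 586.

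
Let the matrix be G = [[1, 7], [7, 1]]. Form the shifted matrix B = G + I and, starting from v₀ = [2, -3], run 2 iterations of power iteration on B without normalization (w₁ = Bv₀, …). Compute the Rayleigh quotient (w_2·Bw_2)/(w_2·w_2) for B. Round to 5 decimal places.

B = G + I has rows (2, 7); (7, 2)
w1 = Bv₀ = (-17, 8)
w2 = Bw1 = (22, -103)
Bw2 = (-677, -52)
w2·Bw2 = -9538; w2·w2 = 11093; μ ≈ -9538/11093 = -0.85982

μ ≈ -0.85982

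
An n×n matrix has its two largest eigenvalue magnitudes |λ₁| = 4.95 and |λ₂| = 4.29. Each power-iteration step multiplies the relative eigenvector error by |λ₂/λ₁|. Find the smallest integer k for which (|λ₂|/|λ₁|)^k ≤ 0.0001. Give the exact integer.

65

|λ₂/λ₁| = 4.29/4.95 = 0.86667
Need k ≥ ln(0.0001) / ln(0.86667) = -9.2103 / -0.1431 ≈ 64.363
Smallest integer k satisfying the bound: 65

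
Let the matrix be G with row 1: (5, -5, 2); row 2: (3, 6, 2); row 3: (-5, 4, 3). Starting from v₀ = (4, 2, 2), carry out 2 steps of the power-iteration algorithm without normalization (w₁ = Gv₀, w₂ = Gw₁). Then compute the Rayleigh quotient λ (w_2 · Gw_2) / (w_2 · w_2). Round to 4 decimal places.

λ ≈ 7.2566

w1 = Gv₀ = (5·4 + (-5)·2 + 2·2; 3·4 + 6·2 + 2·2; (-5)·4 + 4·2 + 3·2) = (14, 28, -6)
w2 = Gw1 = (5·14 + (-5)·28 + 2·(-6); 3·14 + 6·28 + 2·(-6); (-5)·14 + 4·28 + 3·(-6)) = (-82, 198, 24)
Gw2 = (-1352, 990, 1274)
w2·Gw2 = (-82)·(-1352) + 198·990 + 24·1274 = 337460; w2·w2 = (-82)·(-82) + 198·198 + 24·24 = 46504
λ ≈ 337460/46504 = 7.2566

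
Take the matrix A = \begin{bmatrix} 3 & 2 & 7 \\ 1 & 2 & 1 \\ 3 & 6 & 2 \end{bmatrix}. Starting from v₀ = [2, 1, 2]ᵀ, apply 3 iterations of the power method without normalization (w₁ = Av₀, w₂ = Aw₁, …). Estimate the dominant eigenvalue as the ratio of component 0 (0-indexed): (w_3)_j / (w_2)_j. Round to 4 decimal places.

λ ≈ 8.4632

w1 = Av₀ = (3·2 + 2·1 + 7·2; 1·2 + 2·1 + 1·2; 3·2 + 6·1 + 2·2) = (22, 6, 16)
w2 = Aw1 = (3·22 + 2·6 + 7·16; 1·22 + 2·6 + 1·16; 3·22 + 6·6 + 2·16) = (190, 50, 134)
w3 = Aw2 = (1608, 424, 1138)
Ratio at component: 1608 / 190 = 8.4632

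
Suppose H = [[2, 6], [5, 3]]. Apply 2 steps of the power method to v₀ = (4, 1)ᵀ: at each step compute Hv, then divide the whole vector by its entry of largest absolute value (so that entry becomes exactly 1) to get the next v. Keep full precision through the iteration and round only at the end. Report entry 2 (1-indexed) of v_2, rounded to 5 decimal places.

0.83735

Hv0 = (14.000000, 23.000000); divide by 23.000000 → v1 = (0.608696, 1.000000)
Hv1 = (7.217391, 6.043478); divide by 7.217391 → v2 = (1.000000, 0.837349)
Requested entry of v2: 139/166 = 0.83735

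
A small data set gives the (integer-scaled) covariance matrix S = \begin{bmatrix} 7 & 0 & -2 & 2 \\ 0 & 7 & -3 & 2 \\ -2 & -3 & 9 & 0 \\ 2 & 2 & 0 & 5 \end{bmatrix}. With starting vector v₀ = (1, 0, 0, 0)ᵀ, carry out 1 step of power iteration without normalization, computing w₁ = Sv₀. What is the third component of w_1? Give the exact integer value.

w1 = Sv₀ = (7, 0, -2, 2)
The requested component of w1 is -2.

-2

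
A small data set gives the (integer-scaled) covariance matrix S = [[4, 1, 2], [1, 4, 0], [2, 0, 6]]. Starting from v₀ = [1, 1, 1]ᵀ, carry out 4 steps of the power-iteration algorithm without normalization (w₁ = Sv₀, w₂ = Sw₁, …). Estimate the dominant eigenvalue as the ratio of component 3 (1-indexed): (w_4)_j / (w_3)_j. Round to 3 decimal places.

λ ≈ 7.477

w1 = Sv₀ = (7, 5, 8)
w2 = Sw1 = (49, 27, 62)
w3 = Sw2 = (347, 157, 470)
w4 = Sw3 = (2485, 975, 3514)
Ratio at component: 3514 / 470 = 7.477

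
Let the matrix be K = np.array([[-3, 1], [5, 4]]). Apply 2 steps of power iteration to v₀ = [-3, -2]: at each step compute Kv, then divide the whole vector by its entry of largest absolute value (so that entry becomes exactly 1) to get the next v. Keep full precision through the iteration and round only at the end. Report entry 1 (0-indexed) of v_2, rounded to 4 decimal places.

1.0000

Kv0 = (7.00000, -23.00000); divide by -23.00000 → v1 = (-0.30435, 1.00000)
Kv1 = (1.91304, 2.47826); divide by 2.47826 → v2 = (0.77193, 1.00000)
Requested entry of v2: -57/-57 = 1.0000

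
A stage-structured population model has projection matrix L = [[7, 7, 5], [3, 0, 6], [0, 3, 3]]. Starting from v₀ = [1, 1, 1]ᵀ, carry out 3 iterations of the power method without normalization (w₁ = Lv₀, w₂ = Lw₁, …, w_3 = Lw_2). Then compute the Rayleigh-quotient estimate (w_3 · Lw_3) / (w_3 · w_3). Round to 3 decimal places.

10.508

w1 = Lv₀ = (19, 9, 6)
w2 = Lw1 = (226, 93, 45)
w3 = Lw2 = (2458, 948, 414)
Lw3 = (25912, 9858, 4086)
w3·Lw3 = 2458·25912 + 948·9858 + 414·4086 = 74728684; w3·w3 = 2458·2458 + 948·948 + 414·414 = 7111864
λ ≈ 74728684/7111864 = 10.508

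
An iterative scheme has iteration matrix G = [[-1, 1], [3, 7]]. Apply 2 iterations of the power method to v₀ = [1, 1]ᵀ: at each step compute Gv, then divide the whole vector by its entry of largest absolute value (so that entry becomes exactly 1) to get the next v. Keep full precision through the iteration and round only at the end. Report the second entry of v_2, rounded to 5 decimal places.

1.00000

Gv0 = (0.000000, 10.000000); divide by 10.000000 → v1 = (0.000000, 1.000000)
Gv1 = (1.000000, 7.000000); divide by 7.000000 → v2 = (0.142857, 1.000000)
Requested entry of v2: 70/70 = 1.00000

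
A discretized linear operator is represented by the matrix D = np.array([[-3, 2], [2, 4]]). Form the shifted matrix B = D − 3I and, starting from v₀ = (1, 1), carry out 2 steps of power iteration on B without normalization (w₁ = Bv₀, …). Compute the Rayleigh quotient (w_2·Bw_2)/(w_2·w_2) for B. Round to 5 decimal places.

-6.45946

B = D − 3I has rows (-6, 2); (2, 1)
w1 = Bv₀ = ((-6)·1 + 2·1; 2·1 + 1·1) = (-4, 3)
w2 = Bw1 = ((-6)·(-4) + 2·3; 2·(-4) + 1·3) = (30, -5)
Bw2 = (-190, 55)
w2·Bw2 = -5975; w2·w2 = 925; μ ≈ -5975/925 = -6.45946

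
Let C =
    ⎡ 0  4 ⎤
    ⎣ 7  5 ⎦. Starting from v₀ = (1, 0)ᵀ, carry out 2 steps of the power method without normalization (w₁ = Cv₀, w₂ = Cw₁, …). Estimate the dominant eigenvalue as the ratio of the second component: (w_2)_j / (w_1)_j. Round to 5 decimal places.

w1 = Cv₀ = (0, 7)
w2 = Cw1 = (28, 35)
Ratio at component: 35 / 7 = 5.00000

5.00000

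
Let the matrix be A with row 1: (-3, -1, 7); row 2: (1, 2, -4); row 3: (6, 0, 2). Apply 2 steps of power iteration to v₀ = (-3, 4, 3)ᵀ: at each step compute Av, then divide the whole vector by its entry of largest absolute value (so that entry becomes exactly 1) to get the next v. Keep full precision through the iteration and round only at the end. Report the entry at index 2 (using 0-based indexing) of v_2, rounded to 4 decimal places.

Av0 = (26.00000, -7.00000, -12.00000); divide by 26.00000 → v1 = (1.00000, -0.26923, -0.46154)
Av1 = (-5.96154, 2.30769, 5.07692); divide by -5.96154 → v2 = (1.00000, -0.38710, -0.85161)
Requested entry of v2: 132/-155 = -0.8516

-0.8516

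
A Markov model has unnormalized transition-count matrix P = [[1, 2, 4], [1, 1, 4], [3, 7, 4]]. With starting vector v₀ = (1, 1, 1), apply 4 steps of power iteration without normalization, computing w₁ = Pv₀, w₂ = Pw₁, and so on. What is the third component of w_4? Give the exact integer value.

11143

w1 = Pv₀ = (1·1 + 2·1 + 4·1; 1·1 + 1·1 + 4·1; 3·1 + 7·1 + 4·1) = (7, 6, 14)
w2 = Pw1 = (1·7 + 2·6 + 4·14; 1·7 + 1·6 + 4·14; 3·7 + 7·6 + 4·14) = (75, 69, 119)
w3 = Pw2 = (689, 620, 1184)
w4 = Pw3 = (6665, 6045, 11143)
The requested component of w4 is 11143.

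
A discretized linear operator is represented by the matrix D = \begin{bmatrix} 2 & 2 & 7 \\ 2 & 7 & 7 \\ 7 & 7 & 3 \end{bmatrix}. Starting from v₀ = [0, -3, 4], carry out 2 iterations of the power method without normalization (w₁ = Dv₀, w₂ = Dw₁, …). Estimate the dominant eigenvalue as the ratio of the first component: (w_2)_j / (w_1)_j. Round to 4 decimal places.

w1 = Dv₀ = (2·0 + 2·(-3) + 7·4; 2·0 + 7·(-3) + 7·4; 7·0 + 7·(-3) + 3·4) = (22, 7, -9)
w2 = Dw1 = (2·22 + 2·7 + 7·(-9); 2·22 + 7·7 + 7·(-9); 7·22 + 7·7 + 3·(-9)) = (-5, 30, 176)
Ratio at component: -5 / 22 = -0.2273

-0.2273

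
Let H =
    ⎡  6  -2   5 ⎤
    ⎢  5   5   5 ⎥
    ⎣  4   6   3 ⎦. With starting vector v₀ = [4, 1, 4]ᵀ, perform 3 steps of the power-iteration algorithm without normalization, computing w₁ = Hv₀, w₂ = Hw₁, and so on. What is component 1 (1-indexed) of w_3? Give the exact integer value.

w1 = Hv₀ = (6·4 + (-2)·1 + 5·4; 5·4 + 5·1 + 5·4; 4·4 + 6·1 + 3·4) = (42, 45, 34)
w2 = Hw1 = (6·42 + (-2)·45 + 5·34; 5·42 + 5·45 + 5·34; 4·42 + 6·45 + 3·34) = (332, 605, 540)
w3 = Hw2 = (3482, 7385, 6578)
The requested component of w3 is 3482.

3482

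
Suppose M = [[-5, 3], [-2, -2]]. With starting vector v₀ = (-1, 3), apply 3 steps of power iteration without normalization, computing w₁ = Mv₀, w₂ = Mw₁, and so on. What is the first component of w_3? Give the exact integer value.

w1 = Mv₀ = ((-5)·(-1) + 3·3; (-2)·(-1) + (-2)·3) = (14, -4)
w2 = Mw1 = ((-5)·14 + 3·(-4); (-2)·14 + (-2)·(-4)) = (-82, -20)
w3 = Mw2 = (350, 204)
The requested component of w3 is 350.

350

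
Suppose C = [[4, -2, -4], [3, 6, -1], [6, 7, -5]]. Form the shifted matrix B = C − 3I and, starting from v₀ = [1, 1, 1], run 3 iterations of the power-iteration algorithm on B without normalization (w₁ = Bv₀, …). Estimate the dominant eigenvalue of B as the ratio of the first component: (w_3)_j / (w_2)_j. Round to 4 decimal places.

-3.2857

B = C − 3I has rows (1, -2, -4); (3, 3, -1); (6, 7, -8)
w1 = Bv₀ = (1·1 + (-2)·1 + (-4)·1; 3·1 + 3·1 + (-1)·1; 6·1 + 7·1 + (-8)·1) = (-5, 5, 5)
w2 = Bw1 = (1·(-5) + (-2)·5 + (-4)·5; 3·(-5) + 3·5 + (-1)·5; 6·(-5) + 7·5 + (-8)·5) = (-35, -5, -35)
w3 = Bw2 = (115, -85, 35)
Ratio: 115/-35 = -3.2857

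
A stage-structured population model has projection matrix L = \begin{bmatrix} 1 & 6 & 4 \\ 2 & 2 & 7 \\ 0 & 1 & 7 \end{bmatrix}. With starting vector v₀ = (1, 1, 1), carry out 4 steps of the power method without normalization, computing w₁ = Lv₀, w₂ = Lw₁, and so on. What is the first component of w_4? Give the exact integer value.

8575

w1 = Lv₀ = (1·1 + 6·1 + 4·1; 2·1 + 2·1 + 7·1; 0·1 + 1·1 + 7·1) = (11, 11, 8)
w2 = Lw1 = (1·11 + 6·11 + 4·8; 2·11 + 2·11 + 7·8; 0·11 + 1·11 + 7·8) = (109, 100, 67)
w3 = Lw2 = (977, 887, 569)
w4 = Lw3 = (8575, 7711, 4870)
The requested component of w4 is 8575.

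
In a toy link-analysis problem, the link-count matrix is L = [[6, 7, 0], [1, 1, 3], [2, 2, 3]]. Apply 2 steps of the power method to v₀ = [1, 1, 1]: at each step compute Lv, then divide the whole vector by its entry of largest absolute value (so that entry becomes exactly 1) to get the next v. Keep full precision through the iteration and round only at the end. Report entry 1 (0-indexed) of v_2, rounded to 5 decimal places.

0.34513

Lv0 = (13.000000, 5.000000, 7.000000); divide by 13.000000 → v1 = (1.000000, 0.384615, 0.538462)
Lv1 = (8.692308, 3.000000, 4.384615); divide by 8.692308 → v2 = (1.000000, 0.345133, 0.504425)
Requested entry of v2: 39/113 = 0.34513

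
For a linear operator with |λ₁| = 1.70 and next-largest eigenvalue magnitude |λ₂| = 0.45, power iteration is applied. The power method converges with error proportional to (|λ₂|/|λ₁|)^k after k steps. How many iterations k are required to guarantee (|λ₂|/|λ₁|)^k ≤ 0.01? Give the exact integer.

4

|λ₂/λ₁| = 0.45/1.70 = 0.26471
Need k ≥ ln(0.01) / ln(0.26471) = -4.6052 / -1.3291 ≈ 3.465
Smallest integer k satisfying the bound: 4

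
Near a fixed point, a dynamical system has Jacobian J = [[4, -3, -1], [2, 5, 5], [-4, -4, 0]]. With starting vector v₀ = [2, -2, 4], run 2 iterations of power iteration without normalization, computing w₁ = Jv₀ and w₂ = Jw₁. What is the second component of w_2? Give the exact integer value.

90

w1 = Jv₀ = (10, 14, 0)
w2 = Jw1 = (-2, 90, -96)
The requested component of w2 is 90.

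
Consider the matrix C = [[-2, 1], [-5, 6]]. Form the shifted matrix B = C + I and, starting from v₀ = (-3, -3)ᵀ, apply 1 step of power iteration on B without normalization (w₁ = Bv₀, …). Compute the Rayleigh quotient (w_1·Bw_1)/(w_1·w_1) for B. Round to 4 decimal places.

μ ≈ 7.0000

B = C + I has rows (-1, 1); (-5, 7)
w1 = Bv₀ = ((-1)·(-3) + 1·(-3); (-5)·(-3) + 7·(-3)) = (0, -6)
Bw1 = (-6, -42)
w1·Bw1 = 252; w1·w1 = 36; μ ≈ 252/36 = 7.0000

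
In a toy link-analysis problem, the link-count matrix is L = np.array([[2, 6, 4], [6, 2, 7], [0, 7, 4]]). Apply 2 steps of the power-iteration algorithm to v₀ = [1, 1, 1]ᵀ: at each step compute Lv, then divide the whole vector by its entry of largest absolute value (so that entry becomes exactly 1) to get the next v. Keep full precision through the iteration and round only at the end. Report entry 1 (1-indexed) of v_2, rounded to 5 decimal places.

0.88268

Lv0 = (12.000000, 15.000000, 11.000000); divide by 15.000000 → v1 = (0.800000, 1.000000, 0.733333)
Lv1 = (10.533333, 11.933333, 9.933333); divide by 11.933333 → v2 = (0.882682, 1.000000, 0.832402)
Requested entry of v2: 158/179 = 0.88268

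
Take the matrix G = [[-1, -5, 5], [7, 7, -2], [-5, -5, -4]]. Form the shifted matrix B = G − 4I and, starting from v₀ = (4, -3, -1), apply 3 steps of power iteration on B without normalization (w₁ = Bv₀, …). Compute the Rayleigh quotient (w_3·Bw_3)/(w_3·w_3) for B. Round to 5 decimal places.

-6.36139

B = G − 4I has rows (-5, -5, 5); (7, 3, -2); (-5, -5, -8)
w1 = Bv₀ = ((-5)·4 + (-5)·(-3) + 5·(-1); 7·4 + 3·(-3) + (-2)·(-1); (-5)·4 + (-5)·(-3) + (-8)·(-1)) = (-10, 21, 3)
w2 = Bw1 = ((-5)·(-10) + (-5)·21 + 5·3; 7·(-10) + 3·21 + (-2)·3; (-5)·(-10) + (-5)·21 + (-8)·3) = (-40, -13, -79)
w3 = Bw2 = (-130, -161, 897)
Bw3 = (5940, -3187, -5721)
w3·Bw3 = -5390830; w3·w3 = 847430; μ ≈ -5390830/847430 = -6.36139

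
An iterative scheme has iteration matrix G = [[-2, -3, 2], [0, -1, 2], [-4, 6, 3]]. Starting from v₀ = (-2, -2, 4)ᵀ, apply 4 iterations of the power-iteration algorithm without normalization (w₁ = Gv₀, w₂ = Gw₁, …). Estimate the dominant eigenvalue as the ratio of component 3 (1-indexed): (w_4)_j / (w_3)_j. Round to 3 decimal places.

w1 = Gv₀ = ((-2)·(-2) + (-3)·(-2) + 2·4; 0·(-2) + (-1)·(-2) + 2·4; (-4)·(-2) + 6·(-2) + 3·4) = (18, 10, 8)
w2 = Gw1 = ((-2)·18 + (-3)·10 + 2·8; 0·18 + (-1)·10 + 2·8; (-4)·18 + 6·10 + 3·8) = (-50, 6, 12)
w3 = Gw2 = (106, 18, 272)
w4 = Gw3 = (278, 526, 500)
Ratio at component: 500 / 272 = 1.838

λ ≈ 1.838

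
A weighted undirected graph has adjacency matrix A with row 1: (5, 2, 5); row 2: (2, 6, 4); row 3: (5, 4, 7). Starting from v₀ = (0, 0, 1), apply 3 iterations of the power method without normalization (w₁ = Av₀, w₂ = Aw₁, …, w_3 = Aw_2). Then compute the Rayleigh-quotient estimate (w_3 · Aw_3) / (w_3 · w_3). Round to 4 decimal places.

w1 = Av₀ = (5, 4, 7)
w2 = Aw1 = (68, 62, 90)
w3 = Aw2 = (914, 868, 1218)
Aw3 = (12396, 11908, 16568)
w3·Aw3 = 914·12396 + 868·11908 + 1218·16568 = 41845912; w3·w3 = 914·914 + 868·868 + 1218·1218 = 3072344
λ ≈ 41845912/3072344 = 13.6202

13.6202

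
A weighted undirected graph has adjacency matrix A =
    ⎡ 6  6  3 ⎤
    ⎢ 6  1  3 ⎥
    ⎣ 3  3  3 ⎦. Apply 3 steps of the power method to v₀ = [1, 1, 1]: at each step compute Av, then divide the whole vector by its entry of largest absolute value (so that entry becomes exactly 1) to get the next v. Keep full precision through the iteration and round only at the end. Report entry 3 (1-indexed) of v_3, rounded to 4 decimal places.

0.5718

Av0 = (15.00000, 10.00000, 9.00000); divide by 15.00000 → v1 = (1.00000, 0.66667, 0.60000)
Av1 = (11.80000, 8.46667, 6.80000); divide by 11.80000 → v2 = (1.00000, 0.71751, 0.57627)
Av2 = (12.03390, 8.44633, 6.88136); divide by 12.03390 → v3 = (1.00000, 0.70188, 0.57183)
Requested entry of v3: 1218/2130 = 0.5718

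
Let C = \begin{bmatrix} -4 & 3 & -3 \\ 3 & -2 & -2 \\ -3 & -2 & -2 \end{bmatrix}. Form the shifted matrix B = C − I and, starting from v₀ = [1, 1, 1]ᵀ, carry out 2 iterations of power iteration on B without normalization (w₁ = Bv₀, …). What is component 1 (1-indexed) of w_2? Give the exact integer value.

B = C − I has rows (-5, 3, -3); (3, -3, -2); (-3, -2, -3)
w1 = Bv₀ = ((-5)·1 + 3·1 + (-3)·1; 3·1 + (-3)·1 + (-2)·1; (-3)·1 + (-2)·1 + (-3)·1) = (-5, -2, -8)
w2 = Bw1 = ((-5)·(-5) + 3·(-2) + (-3)·(-8); 3·(-5) + (-3)·(-2) + (-2)·(-8); (-3)·(-5) + (-2)·(-2) + (-3)·(-8)) = (43, 7, 43)
Requested component of w2: 43

43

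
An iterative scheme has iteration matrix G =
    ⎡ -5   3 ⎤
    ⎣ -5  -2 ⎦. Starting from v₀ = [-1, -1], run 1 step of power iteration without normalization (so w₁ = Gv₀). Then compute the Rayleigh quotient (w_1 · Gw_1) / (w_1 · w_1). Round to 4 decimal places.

λ ≈ -2.7547

w1 = Gv₀ = ((-5)·(-1) + 3·(-1); (-5)·(-1) + (-2)·(-1)) = (2, 7)
Gw1 = (11, -24)
w1·Gw1 = 2·11 + 7·(-24) = -146; w1·w1 = 2·2 + 7·7 = 53
λ ≈ -146/53 = -2.7547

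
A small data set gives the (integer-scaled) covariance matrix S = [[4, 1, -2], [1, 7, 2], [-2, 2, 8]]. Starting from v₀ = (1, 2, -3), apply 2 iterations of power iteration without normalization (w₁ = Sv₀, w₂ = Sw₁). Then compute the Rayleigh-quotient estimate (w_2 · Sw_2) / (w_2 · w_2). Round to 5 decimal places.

w1 = Sv₀ = (4·1 + 1·2 + (-2)·(-3); 1·1 + 7·2 + 2·(-3); (-2)·1 + 2·2 + 8·(-3)) = (12, 9, -22)
w2 = Sw1 = (4·12 + 1·9 + (-2)·(-22); 1·12 + 7·9 + 2·(-22); (-2)·12 + 2·9 + 8·(-22)) = (101, 31, -182)
Sw2 = (799, -46, -1596)
w2·Sw2 = 101·799 + 31·(-46) + (-182)·(-1596) = 369745; w2·w2 = 101·101 + 31·31 + (-182)·(-182) = 44286
λ ≈ 369745/44286 = 8.34903

λ ≈ 8.34903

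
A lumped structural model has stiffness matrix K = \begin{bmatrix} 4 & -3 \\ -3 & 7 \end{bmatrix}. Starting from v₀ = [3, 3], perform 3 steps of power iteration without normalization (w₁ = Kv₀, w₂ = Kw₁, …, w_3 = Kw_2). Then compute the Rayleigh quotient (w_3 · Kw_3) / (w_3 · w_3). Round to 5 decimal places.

λ ≈ 8.82979

w1 = Kv₀ = (4·3 + (-3)·3; (-3)·3 + 7·3) = (3, 12)
w2 = Kw1 = (4·3 + (-3)·12; (-3)·3 + 7·12) = (-24, 75)
w3 = Kw2 = (-321, 597)
Kw3 = (-3075, 5142)
w3·Kw3 = (-321)·(-3075) + 597·5142 = 4056849; w3·w3 = (-321)·(-321) + 597·597 = 459450
λ ≈ 4056849/459450 = 8.82979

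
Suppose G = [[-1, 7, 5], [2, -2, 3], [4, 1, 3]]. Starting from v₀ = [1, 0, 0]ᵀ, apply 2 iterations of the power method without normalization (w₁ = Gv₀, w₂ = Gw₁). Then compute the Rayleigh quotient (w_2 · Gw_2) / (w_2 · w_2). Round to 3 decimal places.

w1 = Gv₀ = (-1, 2, 4)
w2 = Gw1 = (35, 6, 10)
Gw2 = (57, 88, 176)
w2·Gw2 = 35·57 + 6·88 + 10·176 = 4283; w2·w2 = 35·35 + 6·6 + 10·10 = 1361
λ ≈ 4283/1361 = 3.147

λ ≈ 3.147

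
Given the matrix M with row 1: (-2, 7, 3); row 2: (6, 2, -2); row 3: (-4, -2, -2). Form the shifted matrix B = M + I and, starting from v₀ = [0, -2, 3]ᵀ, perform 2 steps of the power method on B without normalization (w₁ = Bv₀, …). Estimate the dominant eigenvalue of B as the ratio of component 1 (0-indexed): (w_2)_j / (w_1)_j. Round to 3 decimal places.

5.667

B = M + I has rows (-1, 7, 3); (6, 3, -2); (-4, -2, -1)
w1 = Bv₀ = ((-1)·0 + 7·(-2) + 3·3; 6·0 + 3·(-2) + (-2)·3; (-4)·0 + (-2)·(-2) + (-1)·3) = (-5, -12, 1)
w2 = Bw1 = ((-1)·(-5) + 7·(-12) + 3·1; 6·(-5) + 3·(-12) + (-2)·1; (-4)·(-5) + (-2)·(-12) + (-1)·1) = (-76, -68, 43)
Ratio: -68/-12 = 5.667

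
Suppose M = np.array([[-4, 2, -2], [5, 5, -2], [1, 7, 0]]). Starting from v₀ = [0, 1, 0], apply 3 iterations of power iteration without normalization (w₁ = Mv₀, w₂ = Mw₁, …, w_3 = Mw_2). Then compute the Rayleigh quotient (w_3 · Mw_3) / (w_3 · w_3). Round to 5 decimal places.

w1 = Mv₀ = (2, 5, 7)
w2 = Mw1 = (-12, 21, 37)
w3 = Mw2 = (16, -29, 135)
Mw3 = (-392, -335, -187)
w3·Mw3 = 16·(-392) + (-29)·(-335) + 135·(-187) = -21802; w3·w3 = 16·16 + (-29)·(-29) + 135·135 = 19322
λ ≈ -21802/19322 = -1.12835

-1.12835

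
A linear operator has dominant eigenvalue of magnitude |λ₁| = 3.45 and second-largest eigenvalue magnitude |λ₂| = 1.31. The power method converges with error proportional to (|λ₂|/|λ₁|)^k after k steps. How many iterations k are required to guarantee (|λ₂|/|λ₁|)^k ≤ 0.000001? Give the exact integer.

15

|λ₂/λ₁| = 1.31/3.45 = 0.37971
Need k ≥ ln(0.000001) / ln(0.37971) = -13.8155 / -0.9683 ≈ 14.267
Smallest integer k satisfying the bound: 15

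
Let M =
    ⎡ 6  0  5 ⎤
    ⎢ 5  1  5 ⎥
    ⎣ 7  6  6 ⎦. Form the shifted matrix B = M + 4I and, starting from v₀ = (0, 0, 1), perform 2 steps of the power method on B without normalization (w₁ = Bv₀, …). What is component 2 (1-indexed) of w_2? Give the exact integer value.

B = M + 4I has rows (10, 0, 5); (5, 5, 5); (7, 6, 10)
w1 = Bv₀ = (10·0 + 0·0 + 5·1; 5·0 + 5·0 + 5·1; 7·0 + 6·0 + 10·1) = (5, 5, 10)
w2 = Bw1 = (10·5 + 0·5 + 5·10; 5·5 + 5·5 + 5·10; 7·5 + 6·5 + 10·10) = (100, 100, 165)
Requested component of w2: 100

100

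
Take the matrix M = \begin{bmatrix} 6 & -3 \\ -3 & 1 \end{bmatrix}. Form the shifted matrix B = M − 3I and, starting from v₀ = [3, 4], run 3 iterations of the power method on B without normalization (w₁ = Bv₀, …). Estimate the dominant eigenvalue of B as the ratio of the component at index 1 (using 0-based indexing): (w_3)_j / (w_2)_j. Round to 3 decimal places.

B = M − 3I has rows (3, -3); (-3, -2)
w1 = Bv₀ = (3·3 + (-3)·4; (-3)·3 + (-2)·4) = (-3, -17)
w2 = Bw1 = (3·(-3) + (-3)·(-17); (-3)·(-3) + (-2)·(-17)) = (42, 43)
w3 = Bw2 = (-3, -212)
Ratio: -212/43 = -4.930

μ ≈ -4.930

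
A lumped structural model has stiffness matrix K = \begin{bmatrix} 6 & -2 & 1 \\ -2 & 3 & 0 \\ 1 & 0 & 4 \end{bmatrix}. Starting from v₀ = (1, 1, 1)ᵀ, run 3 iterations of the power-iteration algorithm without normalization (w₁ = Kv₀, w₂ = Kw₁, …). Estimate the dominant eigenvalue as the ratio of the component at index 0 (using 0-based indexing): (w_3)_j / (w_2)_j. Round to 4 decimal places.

7.1818

w1 = Kv₀ = (6·1 + (-2)·1 + 1·1; (-2)·1 + 3·1 + 0·1; 1·1 + 0·1 + 4·1) = (5, 1, 5)
w2 = Kw1 = (6·5 + (-2)·1 + 1·5; (-2)·5 + 3·1 + 0·5; 1·5 + 0·1 + 4·5) = (33, -7, 25)
w3 = Kw2 = (237, -87, 133)
Ratio at component: 237 / 33 = 7.1818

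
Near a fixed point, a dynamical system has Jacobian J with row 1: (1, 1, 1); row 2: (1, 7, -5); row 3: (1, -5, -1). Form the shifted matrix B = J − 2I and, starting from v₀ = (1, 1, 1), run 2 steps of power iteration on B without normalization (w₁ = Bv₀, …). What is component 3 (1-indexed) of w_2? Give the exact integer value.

17

B = J − 2I has rows (-1, 1, 1); (1, 5, -5); (1, -5, -3)
w1 = Bv₀ = ((-1)·1 + 1·1 + 1·1; 1·1 + 5·1 + (-5)·1; 1·1 + (-5)·1 + (-3)·1) = (1, 1, -7)
w2 = Bw1 = ((-1)·1 + 1·1 + 1·(-7); 1·1 + 5·1 + (-5)·(-7); 1·1 + (-5)·1 + (-3)·(-7)) = (-7, 41, 17)
Requested component of w2: 17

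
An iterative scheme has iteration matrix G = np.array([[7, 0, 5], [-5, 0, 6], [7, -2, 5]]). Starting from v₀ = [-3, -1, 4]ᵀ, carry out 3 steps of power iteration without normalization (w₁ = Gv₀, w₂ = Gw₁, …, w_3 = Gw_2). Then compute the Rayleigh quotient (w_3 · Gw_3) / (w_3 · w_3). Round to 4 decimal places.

w1 = Gv₀ = (7·(-3) + 0·(-1) + 5·4; (-5)·(-3) + 0·(-1) + 6·4; 7·(-3) + (-2)·(-1) + 5·4) = (-1, 39, 1)
w2 = Gw1 = (7·(-1) + 0·39 + 5·1; (-5)·(-1) + 0·39 + 6·1; 7·(-1) + (-2)·39 + 5·1) = (-2, 11, -80)
w3 = Gw2 = (-414, -470, -436)
Gw3 = (-5078, -546, -4138)
w3·Gw3 = (-414)·(-5078) + (-470)·(-546) + (-436)·(-4138) = 4163080; w3·w3 = (-414)·(-414) + (-470)·(-470) + (-436)·(-436) = 582392
λ ≈ 4163080/582392 = 7.1482

7.1482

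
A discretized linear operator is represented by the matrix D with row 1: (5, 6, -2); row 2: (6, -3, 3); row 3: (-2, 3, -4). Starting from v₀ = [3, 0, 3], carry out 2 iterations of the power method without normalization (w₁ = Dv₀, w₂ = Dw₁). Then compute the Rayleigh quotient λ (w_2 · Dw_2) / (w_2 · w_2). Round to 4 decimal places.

w1 = Dv₀ = (5·3 + 6·0 + (-2)·3; 6·3 + (-3)·0 + 3·3; (-2)·3 + 3·0 + (-4)·3) = (9, 27, -18)
w2 = Dw1 = (5·9 + 6·27 + (-2)·(-18); 6·9 + (-3)·27 + 3·(-18); (-2)·9 + 3·27 + (-4)·(-18)) = (243, -81, 135)
Dw2 = (459, 2106, -1269)
w2·Dw2 = 243·459 + (-81)·2106 + 135·(-1269) = -230364; w2·w2 = 243·243 + (-81)·(-81) + 135·135 = 83835
λ ≈ -230364/83835 = -2.7478

-2.7478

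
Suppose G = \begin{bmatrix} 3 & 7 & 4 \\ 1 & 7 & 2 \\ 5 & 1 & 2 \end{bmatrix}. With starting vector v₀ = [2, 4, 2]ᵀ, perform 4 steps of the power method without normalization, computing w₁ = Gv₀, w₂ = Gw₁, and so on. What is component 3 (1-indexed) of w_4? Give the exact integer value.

w1 = Gv₀ = (3·2 + 7·4 + 4·2; 1·2 + 7·4 + 2·2; 5·2 + 1·4 + 2·2) = (42, 34, 18)
w2 = Gw1 = (3·42 + 7·34 + 4·18; 1·42 + 7·34 + 2·18; 5·42 + 1·34 + 2·18) = (436, 316, 280)
w3 = Gw2 = (4640, 3208, 3056)
w4 = Gw3 = (48600, 33208, 32520)
The requested component of w4 is 32520.

32520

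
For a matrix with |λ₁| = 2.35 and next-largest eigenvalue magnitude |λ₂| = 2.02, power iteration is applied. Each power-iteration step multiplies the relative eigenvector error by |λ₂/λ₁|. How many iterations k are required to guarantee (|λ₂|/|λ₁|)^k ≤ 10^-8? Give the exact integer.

|λ₂/λ₁| = 2.02/2.35 = 0.85957
Need k ≥ ln(10^-8) / ln(0.85957) = -18.4207 / -0.1513 ≈ 121.735
Smallest integer k satisfying the bound: 122

122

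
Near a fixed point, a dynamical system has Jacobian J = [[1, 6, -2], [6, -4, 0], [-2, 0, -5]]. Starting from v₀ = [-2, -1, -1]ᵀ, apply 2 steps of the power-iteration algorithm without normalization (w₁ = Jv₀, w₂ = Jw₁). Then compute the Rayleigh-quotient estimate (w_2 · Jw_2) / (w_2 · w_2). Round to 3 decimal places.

-1.013

w1 = Jv₀ = (-6, -8, 9)
w2 = Jw1 = (-72, -4, -33)
Jw2 = (-30, -416, 309)
w2·Jw2 = (-72)·(-30) + (-4)·(-416) + (-33)·309 = -6373; w2·w2 = (-72)·(-72) + (-4)·(-4) + (-33)·(-33) = 6289
λ ≈ -6373/6289 = -1.013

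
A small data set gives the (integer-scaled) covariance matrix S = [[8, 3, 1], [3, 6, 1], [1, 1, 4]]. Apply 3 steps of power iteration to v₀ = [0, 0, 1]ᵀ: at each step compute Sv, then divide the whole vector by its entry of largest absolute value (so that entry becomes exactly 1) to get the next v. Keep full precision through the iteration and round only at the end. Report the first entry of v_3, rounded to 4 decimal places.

1.0000

Sv0 = (1.00000, 1.00000, 4.00000); divide by 4.00000 → v1 = (0.25000, 0.25000, 1.00000)
Sv1 = (3.75000, 3.25000, 4.50000); divide by 4.50000 → v2 = (0.83333, 0.72222, 1.00000)
Sv2 = (9.83333, 7.83333, 5.55556); divide by 9.83333 → v3 = (1.00000, 0.79661, 0.56497)
Requested entry of v3: 177/177 = 1.0000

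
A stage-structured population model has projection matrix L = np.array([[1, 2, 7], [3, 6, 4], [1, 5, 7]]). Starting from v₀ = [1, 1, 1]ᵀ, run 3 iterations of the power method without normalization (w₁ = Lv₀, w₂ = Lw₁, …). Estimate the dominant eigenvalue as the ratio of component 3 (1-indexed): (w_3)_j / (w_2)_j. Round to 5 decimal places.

λ ≈ 12.58434

w1 = Lv₀ = (1·1 + 2·1 + 7·1; 3·1 + 6·1 + 4·1; 1·1 + 5·1 + 7·1) = (10, 13, 13)
w2 = Lw1 = (1·10 + 2·13 + 7·13; 3·10 + 6·13 + 4·13; 1·10 + 5·13 + 7·13) = (127, 160, 166)
w3 = Lw2 = (1609, 2005, 2089)
Ratio at component: 2089 / 166 = 12.58434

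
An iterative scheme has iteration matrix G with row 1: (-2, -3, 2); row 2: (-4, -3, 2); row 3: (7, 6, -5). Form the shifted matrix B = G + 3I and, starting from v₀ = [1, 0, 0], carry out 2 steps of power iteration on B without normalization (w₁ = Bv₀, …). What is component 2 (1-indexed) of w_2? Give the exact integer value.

B = G + 3I has rows (1, -3, 2); (-4, 0, 2); (7, 6, -2)
w1 = Bv₀ = (1·1 + (-3)·0 + 2·0; (-4)·1 + 0·0 + 2·0; 7·1 + 6·0 + (-2)·0) = (1, -4, 7)
w2 = Bw1 = (1·1 + (-3)·(-4) + 2·7; (-4)·1 + 0·(-4) + 2·7; 7·1 + 6·(-4) + (-2)·7) = (27, 10, -31)
Requested component of w2: 10

10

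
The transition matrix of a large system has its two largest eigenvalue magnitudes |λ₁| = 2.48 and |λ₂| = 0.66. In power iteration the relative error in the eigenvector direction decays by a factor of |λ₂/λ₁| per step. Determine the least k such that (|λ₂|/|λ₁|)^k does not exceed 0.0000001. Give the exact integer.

|λ₂/λ₁| = 0.66/2.48 = 0.26613
Need k ≥ ln(0.0000001) / ln(0.26613) = -16.1181 / -1.3238 ≈ 12.176
Smallest integer k satisfying the bound: 13

13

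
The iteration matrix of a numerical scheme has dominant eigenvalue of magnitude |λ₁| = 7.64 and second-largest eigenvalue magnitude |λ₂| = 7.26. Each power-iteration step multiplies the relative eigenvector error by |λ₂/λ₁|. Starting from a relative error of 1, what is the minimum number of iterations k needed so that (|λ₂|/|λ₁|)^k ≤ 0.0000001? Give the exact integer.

|λ₂/λ₁| = 7.26/7.64 = 0.95026
Need k ≥ ln(0.0000001) / ln(0.95026) = -16.1181 / -0.0510 ≈ 315.931
Smallest integer k satisfying the bound: 316

316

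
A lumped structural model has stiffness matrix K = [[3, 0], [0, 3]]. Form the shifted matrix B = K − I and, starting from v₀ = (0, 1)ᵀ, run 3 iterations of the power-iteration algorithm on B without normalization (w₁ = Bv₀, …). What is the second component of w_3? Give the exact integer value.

B = K − I has rows (2, 0); (0, 2)
w1 = Bv₀ = (0, 2)
w2 = Bw1 = (0, 4)
w3 = Bw2 = (0, 8)
Requested component of w3: 8

8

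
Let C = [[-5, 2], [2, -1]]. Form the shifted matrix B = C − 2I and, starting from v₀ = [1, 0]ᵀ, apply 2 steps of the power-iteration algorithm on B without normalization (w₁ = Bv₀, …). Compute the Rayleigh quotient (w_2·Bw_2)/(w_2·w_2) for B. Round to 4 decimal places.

-7.8227

B = C − 2I has rows (-7, 2); (2, -3)
w1 = Bv₀ = ((-7)·1 + 2·0; 2·1 + (-3)·0) = (-7, 2)
w2 = Bw1 = ((-7)·(-7) + 2·2; 2·(-7) + (-3)·2) = (53, -20)
Bw2 = (-411, 166)
w2·Bw2 = -25103; w2·w2 = 3209; μ ≈ -25103/3209 = -7.8227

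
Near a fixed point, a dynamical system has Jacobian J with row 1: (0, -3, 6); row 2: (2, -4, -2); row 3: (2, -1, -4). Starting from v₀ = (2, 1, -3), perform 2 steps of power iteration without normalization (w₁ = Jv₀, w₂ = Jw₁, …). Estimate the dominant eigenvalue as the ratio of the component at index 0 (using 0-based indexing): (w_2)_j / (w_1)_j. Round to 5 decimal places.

w1 = Jv₀ = (0·2 + (-3)·1 + 6·(-3); 2·2 + (-4)·1 + (-2)·(-3); 2·2 + (-1)·1 + (-4)·(-3)) = (-21, 6, 15)
w2 = Jw1 = (0·(-21) + (-3)·6 + 6·15; 2·(-21) + (-4)·6 + (-2)·15; 2·(-21) + (-1)·6 + (-4)·15) = (72, -96, -108)
Ratio at component: 72 / -21 = -3.42857

-3.42857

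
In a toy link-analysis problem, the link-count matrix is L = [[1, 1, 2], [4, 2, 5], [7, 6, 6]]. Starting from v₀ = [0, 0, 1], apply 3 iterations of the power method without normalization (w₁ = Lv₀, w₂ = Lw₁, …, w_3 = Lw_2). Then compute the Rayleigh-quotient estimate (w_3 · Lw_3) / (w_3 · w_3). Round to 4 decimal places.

11.5377

w1 = Lv₀ = (2, 5, 6)
w2 = Lw1 = (19, 48, 80)
w3 = Lw2 = (227, 572, 901)
Lw3 = (2601, 6557, 10427)
w3·Lw3 = 227·2601 + 572·6557 + 901·10427 = 13735758; w3·w3 = 227·227 + 572·572 + 901·901 = 1190514
λ ≈ 13735758/1190514 = 11.5377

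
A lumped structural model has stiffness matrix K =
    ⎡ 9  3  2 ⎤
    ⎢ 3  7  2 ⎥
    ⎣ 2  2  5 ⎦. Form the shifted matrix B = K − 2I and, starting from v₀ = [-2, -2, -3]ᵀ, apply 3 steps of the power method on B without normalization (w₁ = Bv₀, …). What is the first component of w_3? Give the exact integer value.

-2934

B = K − 2I has rows (7, 3, 2); (3, 5, 2); (2, 2, 3)
w1 = Bv₀ = (-26, -22, -17)
w2 = Bw1 = (-282, -222, -147)
w3 = Bw2 = (-2934, -2250, -1449)
Requested component of w3: -2934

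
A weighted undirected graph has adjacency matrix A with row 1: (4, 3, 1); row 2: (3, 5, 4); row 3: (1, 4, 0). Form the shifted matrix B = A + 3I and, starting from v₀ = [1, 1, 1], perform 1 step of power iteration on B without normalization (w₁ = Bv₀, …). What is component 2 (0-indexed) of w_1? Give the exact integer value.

8

B = A + 3I has rows (7, 3, 1); (3, 8, 4); (1, 4, 3)
w1 = Bv₀ = (11, 15, 8)
Requested component of w1: 8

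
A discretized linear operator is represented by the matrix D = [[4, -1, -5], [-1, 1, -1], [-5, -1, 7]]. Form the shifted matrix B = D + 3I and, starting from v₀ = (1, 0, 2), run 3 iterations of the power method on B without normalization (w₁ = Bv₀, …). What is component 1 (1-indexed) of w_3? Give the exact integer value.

B = D + 3I has rows (7, -1, -5); (-1, 4, -1); (-5, -1, 10)
w1 = Bv₀ = (-3, -3, 15)
w2 = Bw1 = (-93, -24, 168)
w3 = Bw2 = (-1467, -171, 2169)
Requested component of w3: -1467

-1467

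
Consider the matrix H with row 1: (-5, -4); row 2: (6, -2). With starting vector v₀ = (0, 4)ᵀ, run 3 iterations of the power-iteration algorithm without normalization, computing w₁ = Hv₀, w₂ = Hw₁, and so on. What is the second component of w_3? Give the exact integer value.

w1 = Hv₀ = (-16, -8)
w2 = Hw1 = (112, -80)
w3 = Hw2 = (-240, 832)
The requested component of w3 is 832.

832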